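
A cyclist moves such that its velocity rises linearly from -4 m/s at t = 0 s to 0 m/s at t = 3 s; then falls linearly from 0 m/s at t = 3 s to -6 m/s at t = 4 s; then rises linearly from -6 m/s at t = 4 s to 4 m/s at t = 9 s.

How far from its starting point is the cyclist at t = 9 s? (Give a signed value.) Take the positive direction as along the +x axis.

Net displacement equals the area under the velocity-time graph (areas below the axis count negative).
0–3 s: ½(-4 + 0)(3) = -6 m
3–4 s: ½(0 + -6)(1) = -3 m
4–9 s: ½(-6 + 4)(5) = -5 m
Net displacement = -14 m

-14 m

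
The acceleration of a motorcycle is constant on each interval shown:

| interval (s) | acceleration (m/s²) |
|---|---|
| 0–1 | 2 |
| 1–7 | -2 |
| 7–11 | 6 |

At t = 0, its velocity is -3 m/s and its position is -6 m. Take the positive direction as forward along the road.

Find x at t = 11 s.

-54 m

On each constant-a segment, Δv = aΔt and Δx = v₀Δt + ½aΔt²; chain segment to segment.
0–1 s: v starts -3 m/s; Δx = -3·1 + ½·2·1² = -2 m; v ends -1 m/s.
1–7 s: v starts -1 m/s; Δx = -1·6 + ½·-2·6² = -42 m; v ends -13 m/s.
7–11 s: v starts -13 m/s; Δx = -13·4 + ½·6·4² = -4 m; v ends 11 m/s.
x(11) = -6 + Σ Δx = -54 m.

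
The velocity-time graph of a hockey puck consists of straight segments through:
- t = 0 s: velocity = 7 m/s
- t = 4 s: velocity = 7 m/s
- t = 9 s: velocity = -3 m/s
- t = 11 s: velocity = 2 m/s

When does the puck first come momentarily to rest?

t = 7.5 s

v changes sign on 4–9 s (from 7 to -3); the graph is linear there, so v = 0 at t = 4 + (-7)·(9 − 4)/(-3 − 7) = 7.5 s.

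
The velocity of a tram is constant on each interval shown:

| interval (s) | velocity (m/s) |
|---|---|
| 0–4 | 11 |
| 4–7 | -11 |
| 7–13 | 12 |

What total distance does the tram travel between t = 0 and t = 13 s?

Distance (not displacement) is the total path length: add the absolute areas under v-t.
0–4 s: |11| × 4 = 44 m
4–7 s: |-11| × 3 = 33 m
7–13 s: |12| × 6 = 72 m
Total distance = 149 m

149 m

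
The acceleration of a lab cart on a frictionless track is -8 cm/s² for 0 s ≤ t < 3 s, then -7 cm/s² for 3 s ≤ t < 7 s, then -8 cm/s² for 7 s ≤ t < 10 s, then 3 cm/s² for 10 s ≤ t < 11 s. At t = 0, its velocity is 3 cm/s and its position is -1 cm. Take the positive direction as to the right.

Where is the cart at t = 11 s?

On each constant-a segment, Δv = aΔt and Δx = v₀Δt + ½aΔt²; chain segment to segment.
0–3 s: v starts 3 cm/s; Δx = 3·3 + ½·-8·3² = -27 cm; v ends -21 cm/s.
3–7 s: v starts -21 cm/s; Δx = -21·4 + ½·-7·4² = -140 cm; v ends -49 cm/s.
7–10 s: v starts -49 cm/s; Δx = -49·3 + ½·-8·3² = -183 cm; v ends -73 cm/s.
10–11 s: v starts -73 cm/s; Δx = -73·1 + ½·3·1² = -71.5 cm; v ends -70 cm/s.
x(11) = -1 + Σ Δx = -422.5 cm.

-422.5 cm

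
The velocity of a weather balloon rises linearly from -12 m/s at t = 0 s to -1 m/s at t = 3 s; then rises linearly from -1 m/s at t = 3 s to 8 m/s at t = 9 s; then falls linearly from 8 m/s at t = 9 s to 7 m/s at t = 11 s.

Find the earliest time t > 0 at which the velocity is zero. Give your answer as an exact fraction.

t = 11/3 s

v changes sign on 3–9 s (from -1 to 8); the graph is linear there, so v = 0 at t = 3 + (1)·(9 − 3)/(8 − -1) = 11/3 s.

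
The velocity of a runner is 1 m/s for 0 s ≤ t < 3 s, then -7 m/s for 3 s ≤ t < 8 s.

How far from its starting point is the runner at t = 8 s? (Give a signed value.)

Displacement is the signed area under the v-t curve.
0–3 s: 1 × 3 = 3 m
3–8 s: -7 × 5 = -35 m
Net displacement = -32 m

-32 m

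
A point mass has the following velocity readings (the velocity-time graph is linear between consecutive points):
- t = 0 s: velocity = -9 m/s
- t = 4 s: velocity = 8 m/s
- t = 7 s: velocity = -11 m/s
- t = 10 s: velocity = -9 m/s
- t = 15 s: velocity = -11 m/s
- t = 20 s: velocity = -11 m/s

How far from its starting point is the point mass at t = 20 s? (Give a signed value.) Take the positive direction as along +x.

Net displacement equals the area under the velocity-time graph (areas below the axis count negative).
0–4 s: ½(-9 + 8)(4) = -2 m
4–7 s: ½(8 + -11)(3) = -4.5 m
7–10 s: ½(-11 + -9)(3) = -30 m
10–15 s: ½(-9 + -11)(5) = -50 m
15–20 s: -11 × 5 = -55 m
Net displacement = -141.5 m

-141.5 m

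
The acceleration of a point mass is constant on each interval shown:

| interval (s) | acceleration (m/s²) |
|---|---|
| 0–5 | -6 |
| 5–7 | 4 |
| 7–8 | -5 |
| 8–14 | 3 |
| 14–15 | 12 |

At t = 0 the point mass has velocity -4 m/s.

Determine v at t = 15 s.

-1 m/s

Δv equals the area under the a-t graph; then v = v₀ + Δv.
0–5 s: -6 × 5 = -30 m/s
5–7 s: 4 × 2 = 8 m/s
7–8 s: -5 × 1 = -5 m/s
8–14 s: 3 × 6 = 18 m/s
14–15 s: 12 × 1 = 12 m/s
Δv = 3 m/s, so v(15) = -4 + (3) = -1 m/s.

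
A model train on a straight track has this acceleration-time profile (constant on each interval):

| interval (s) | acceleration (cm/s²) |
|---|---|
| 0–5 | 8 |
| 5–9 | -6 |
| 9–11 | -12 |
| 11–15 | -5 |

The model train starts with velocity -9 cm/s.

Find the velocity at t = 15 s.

-37 cm/s

Δv equals the area under the a-t graph; then v = v₀ + Δv.
0–5 s: 8 × 5 = 40 cm/s
5–9 s: -6 × 4 = -24 cm/s
9–11 s: -12 × 2 = -24 cm/s
11–15 s: -5 × 4 = -20 cm/s
Δv = -28 cm/s, so v(15) = -9 + (-28) = -37 cm/s.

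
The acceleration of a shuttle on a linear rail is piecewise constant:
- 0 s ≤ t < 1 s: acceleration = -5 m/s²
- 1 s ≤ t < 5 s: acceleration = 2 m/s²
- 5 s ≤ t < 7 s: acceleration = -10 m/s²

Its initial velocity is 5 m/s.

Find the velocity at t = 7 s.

-12 m/s

Δv equals the area under the a-t graph; then v = v₀ + Δv.
0–1 s: -5 × 1 = -5 m/s
1–5 s: 2 × 4 = 8 m/s
5–7 s: -10 × 2 = -20 m/s
Δv = -17 m/s, so v(7) = 5 + (-17) = -12 m/s.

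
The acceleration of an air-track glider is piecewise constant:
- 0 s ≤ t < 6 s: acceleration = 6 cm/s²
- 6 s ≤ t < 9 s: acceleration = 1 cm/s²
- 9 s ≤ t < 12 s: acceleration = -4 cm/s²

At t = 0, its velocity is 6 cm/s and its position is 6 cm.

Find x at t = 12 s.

On each constant-a segment, Δv = aΔt and Δx = v₀Δt + ½aΔt²; chain segment to segment.
0–6 s: v starts 6 cm/s; Δx = 6·6 + ½·6·6² = 144 cm; v ends 42 cm/s.
6–9 s: v starts 42 cm/s; Δx = 42·3 + ½·1·3² = 130.5 cm; v ends 45 cm/s.
9–12 s: v starts 45 cm/s; Δx = 45·3 + ½·-4·3² = 117 cm; v ends 33 cm/s.
x(12) = 6 + Σ Δx = 397.5 cm.

397.5 cm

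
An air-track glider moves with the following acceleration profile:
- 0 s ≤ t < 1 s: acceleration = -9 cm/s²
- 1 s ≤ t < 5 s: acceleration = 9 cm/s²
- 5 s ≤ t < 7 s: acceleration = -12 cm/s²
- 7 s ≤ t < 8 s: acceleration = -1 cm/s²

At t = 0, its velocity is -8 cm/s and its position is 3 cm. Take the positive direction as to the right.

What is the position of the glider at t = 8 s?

On each constant-a segment, Δv = aΔt and Δx = v₀Δt + ½aΔt²; chain segment to segment.
0–1 s: v starts -8 cm/s; Δx = -8·1 + ½·-9·1² = -12.5 cm; v ends -17 cm/s.
1–5 s: v starts -17 cm/s; Δx = -17·4 + ½·9·4² = 4 cm; v ends 19 cm/s.
5–7 s: v starts 19 cm/s; Δx = 19·2 + ½·-12·2² = 14 cm; v ends -5 cm/s.
7–8 s: v starts -5 cm/s; Δx = -5·1 + ½·-1·1² = -5.5 cm; v ends -6 cm/s.
x(8) = 3 + Σ Δx = 3 cm.

3 cm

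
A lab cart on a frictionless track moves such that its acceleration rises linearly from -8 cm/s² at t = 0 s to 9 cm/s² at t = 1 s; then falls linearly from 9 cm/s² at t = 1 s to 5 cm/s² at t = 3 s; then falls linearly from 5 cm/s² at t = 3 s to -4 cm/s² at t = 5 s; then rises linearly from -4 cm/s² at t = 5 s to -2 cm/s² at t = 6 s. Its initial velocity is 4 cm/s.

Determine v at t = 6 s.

16.5 cm/s

Δv equals the area under the a-t graph; then v = v₀ + Δv.
0–1 s: ½(-8 + 9)(1) = 0.5 cm/s
1–3 s: ½(9 + 5)(2) = 14 cm/s
3–5 s: ½(5 + -4)(2) = 1 cm/s
5–6 s: ½(-4 + -2)(1) = -3 cm/s
Δv = 12.5 cm/s, so v(6) = 4 + (12.5) = 16.5 cm/s.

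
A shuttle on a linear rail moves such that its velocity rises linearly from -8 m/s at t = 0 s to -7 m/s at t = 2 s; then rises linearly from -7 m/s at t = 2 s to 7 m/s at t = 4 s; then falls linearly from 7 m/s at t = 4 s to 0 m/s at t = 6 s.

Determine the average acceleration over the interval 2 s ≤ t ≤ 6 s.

1.75 m/s²

Average acceleration = Δv/Δt = (0 − -7)/(6 − 2) = 1.75 m/s².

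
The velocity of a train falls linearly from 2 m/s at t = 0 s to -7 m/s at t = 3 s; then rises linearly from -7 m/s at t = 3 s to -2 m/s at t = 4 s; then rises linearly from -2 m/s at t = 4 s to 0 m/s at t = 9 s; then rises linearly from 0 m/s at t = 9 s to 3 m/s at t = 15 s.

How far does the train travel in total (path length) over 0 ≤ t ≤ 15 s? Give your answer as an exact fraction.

Distance (not displacement) is the total path length: add the absolute areas under v-t.
0–3 s: v = 0 at t = 2/3 s; triangle areas 2/3 + 49/6 = 53/6 m
3–4 s: |½(-7 + -2)(1)| = 4.5 m
4–9 s: |½(-2 + 0)(5)| = 5 m
9–15 s: |½(0 + 3)(6)| = 9 m
Total distance = 82/3 m

82/3 m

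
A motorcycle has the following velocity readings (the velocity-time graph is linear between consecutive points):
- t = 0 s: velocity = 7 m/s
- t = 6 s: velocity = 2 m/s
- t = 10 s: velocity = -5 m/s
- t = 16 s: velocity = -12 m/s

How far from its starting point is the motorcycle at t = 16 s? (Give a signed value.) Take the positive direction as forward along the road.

-30 m

Displacement is the signed area under the v-t curve.
0–6 s: ½(7 + 2)(6) = 27 m
6–10 s: ½(2 + -5)(4) = -6 m
10–16 s: ½(-5 + -12)(6) = -51 m
Net displacement = -30 m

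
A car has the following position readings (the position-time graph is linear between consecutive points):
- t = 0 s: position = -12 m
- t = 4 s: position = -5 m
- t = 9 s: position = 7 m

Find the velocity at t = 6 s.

Velocity is the slope of the x-t graph on 4–9 s: (7 − -5)/(9 − 4) = 2.4 m/s.

2.4 m/s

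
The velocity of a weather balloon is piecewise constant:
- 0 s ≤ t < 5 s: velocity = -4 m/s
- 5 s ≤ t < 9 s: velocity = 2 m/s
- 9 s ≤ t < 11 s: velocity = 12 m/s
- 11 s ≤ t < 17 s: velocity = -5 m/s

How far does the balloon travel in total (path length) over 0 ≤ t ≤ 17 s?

Total distance travelled is ∫|v| dt — sum the magnitudes of each area piece.
0–5 s: |-4| × 5 = 20 m
5–9 s: |2| × 4 = 8 m
9–11 s: |12| × 2 = 24 m
11–17 s: |-5| × 6 = 30 m
Total distance = 82 m

82 m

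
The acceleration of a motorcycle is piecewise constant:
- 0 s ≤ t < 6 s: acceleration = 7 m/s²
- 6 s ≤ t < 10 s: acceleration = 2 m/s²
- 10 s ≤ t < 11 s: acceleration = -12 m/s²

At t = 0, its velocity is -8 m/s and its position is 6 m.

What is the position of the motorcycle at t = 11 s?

272 m

On each constant-a segment, Δv = aΔt and Δx = v₀Δt + ½aΔt²; chain segment to segment.
0–6 s: v starts -8 m/s; Δx = -8·6 + ½·7·6² = 78 m; v ends 34 m/s.
6–10 s: v starts 34 m/s; Δx = 34·4 + ½·2·4² = 152 m; v ends 42 m/s.
10–11 s: v starts 42 m/s; Δx = 42·1 + ½·-12·1² = 36 m; v ends 30 m/s.
x(11) = 6 + Σ Δx = 272 m.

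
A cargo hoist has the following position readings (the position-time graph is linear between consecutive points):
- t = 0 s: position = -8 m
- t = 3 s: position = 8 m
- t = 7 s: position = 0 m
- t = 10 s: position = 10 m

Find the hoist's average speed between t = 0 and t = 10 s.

3.4 m/s

Average speed = (total path length)/(elapsed time); on a piecewise-linear x-t graph the path length is Σ|Δx|.
0–3 s: |Δx| = |8 − -8| = 16 m
3–7 s: |Δx| = |0 − 8| = 8 m
7–10 s: |Δx| = |10 − 0| = 10 m
Total path = 34 m; average speed = 34/10 = 3.4 m/s.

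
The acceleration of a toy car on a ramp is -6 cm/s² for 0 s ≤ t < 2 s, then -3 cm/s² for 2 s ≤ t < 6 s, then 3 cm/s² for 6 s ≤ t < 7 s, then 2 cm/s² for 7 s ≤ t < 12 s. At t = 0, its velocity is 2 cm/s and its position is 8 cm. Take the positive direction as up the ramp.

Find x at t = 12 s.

-154.5 cm

On each constant-a segment, Δv = aΔt and Δx = v₀Δt + ½aΔt²; chain segment to segment.
0–2 s: v starts 2 cm/s; Δx = 2·2 + ½·-6·2² = -8 cm; v ends -10 cm/s.
2–6 s: v starts -10 cm/s; Δx = -10·4 + ½·-3·4² = -64 cm; v ends -22 cm/s.
6–7 s: v starts -22 cm/s; Δx = -22·1 + ½·3·1² = -20.5 cm; v ends -19 cm/s.
7–12 s: v starts -19 cm/s; Δx = -19·5 + ½·2·5² = -70 cm; v ends -9 cm/s.
x(12) = 8 + Σ Δx = -154.5 cm.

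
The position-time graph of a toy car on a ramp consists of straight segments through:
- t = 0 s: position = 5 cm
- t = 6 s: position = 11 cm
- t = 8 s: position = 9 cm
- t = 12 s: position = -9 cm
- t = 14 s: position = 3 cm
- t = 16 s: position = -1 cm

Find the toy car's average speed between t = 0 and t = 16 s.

Average speed = (total path length)/(elapsed time); on a piecewise-linear x-t graph the path length is Σ|Δx|.
0–6 s: |Δx| = |11 − 5| = 6 cm
6–8 s: |Δx| = |9 − 11| = 2 cm
8–12 s: |Δx| = |-9 − 9| = 18 cm
12–14 s: |Δx| = |3 − -9| = 12 cm
14–16 s: |Δx| = |-1 − 3| = 4 cm
Total path = 42 cm; average speed = 42/16 = 2.625 cm/s.

2.625 cm/s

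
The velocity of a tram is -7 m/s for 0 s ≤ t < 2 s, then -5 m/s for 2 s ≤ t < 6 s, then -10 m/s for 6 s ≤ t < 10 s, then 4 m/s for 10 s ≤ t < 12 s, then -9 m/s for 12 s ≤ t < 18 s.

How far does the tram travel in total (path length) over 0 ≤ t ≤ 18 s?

Distance (not displacement) is the total path length: add the absolute areas under v-t.
0–2 s: |-7| × 2 = 14 m
2–6 s: |-5| × 4 = 20 m
6–10 s: |-10| × 4 = 40 m
10–12 s: |4| × 2 = 8 m
12–18 s: |-9| × 6 = 54 m
Total distance = 136 m

136 m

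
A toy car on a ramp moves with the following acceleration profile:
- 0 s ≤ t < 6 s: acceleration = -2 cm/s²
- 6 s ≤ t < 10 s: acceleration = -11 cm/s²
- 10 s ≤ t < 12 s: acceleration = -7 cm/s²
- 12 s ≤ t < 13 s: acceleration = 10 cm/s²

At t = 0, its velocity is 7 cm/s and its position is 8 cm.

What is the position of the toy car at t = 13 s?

On each constant-a segment, Δv = aΔt and Δx = v₀Δt + ½aΔt²; chain segment to segment.
0–6 s: v starts 7 cm/s; Δx = 7·6 + ½·-2·6² = 6 cm; v ends -5 cm/s.
6–10 s: v starts -5 cm/s; Δx = -5·4 + ½·-11·4² = -108 cm; v ends -49 cm/s.
10–12 s: v starts -49 cm/s; Δx = -49·2 + ½·-7·2² = -112 cm; v ends -63 cm/s.
12–13 s: v starts -63 cm/s; Δx = -63·1 + ½·10·1² = -58 cm; v ends -53 cm/s.
x(13) = 8 + Σ Δx = -264 cm.

-264 cm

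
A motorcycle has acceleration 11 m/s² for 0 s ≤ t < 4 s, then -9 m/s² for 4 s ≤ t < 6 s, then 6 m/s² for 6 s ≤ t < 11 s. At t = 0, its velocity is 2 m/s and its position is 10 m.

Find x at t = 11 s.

395 m

On each constant-a segment, Δv = aΔt and Δx = v₀Δt + ½aΔt²; chain segment to segment.
0–4 s: v starts 2 m/s; Δx = 2·4 + ½·11·4² = 96 m; v ends 46 m/s.
4–6 s: v starts 46 m/s; Δx = 46·2 + ½·-9·2² = 74 m; v ends 28 m/s.
6–11 s: v starts 28 m/s; Δx = 28·5 + ½·6·5² = 215 m; v ends 58 m/s.
x(11) = 10 + Σ Δx = 395 m.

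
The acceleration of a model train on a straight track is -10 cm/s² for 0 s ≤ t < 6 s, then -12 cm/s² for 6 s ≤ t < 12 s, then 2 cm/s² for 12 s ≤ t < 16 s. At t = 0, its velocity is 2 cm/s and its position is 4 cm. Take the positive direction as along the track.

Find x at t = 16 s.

-1232 cm

On each constant-a segment, Δv = aΔt and Δx = v₀Δt + ½aΔt²; chain segment to segment.
0–6 s: v starts 2 cm/s; Δx = 2·6 + ½·-10·6² = -168 cm; v ends -58 cm/s.
6–12 s: v starts -58 cm/s; Δx = -58·6 + ½·-12·6² = -564 cm; v ends -130 cm/s.
12–16 s: v starts -130 cm/s; Δx = -130·4 + ½·2·4² = -504 cm; v ends -122 cm/s.
x(16) = 4 + Σ Δx = -1232 cm.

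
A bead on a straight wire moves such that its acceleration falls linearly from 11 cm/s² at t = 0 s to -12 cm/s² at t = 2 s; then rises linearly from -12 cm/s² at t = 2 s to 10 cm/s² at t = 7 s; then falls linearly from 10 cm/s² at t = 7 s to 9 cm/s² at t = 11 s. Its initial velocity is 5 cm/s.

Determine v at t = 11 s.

Δv equals the area under the a-t graph; then v = v₀ + Δv.
0–2 s: ½(11 + -12)(2) = -1 cm/s
2–7 s: ½(-12 + 10)(5) = -5 cm/s
7–11 s: ½(10 + 9)(4) = 38 cm/s
Δv = 32 cm/s, so v(11) = 5 + (32) = 37 cm/s.

37 cm/s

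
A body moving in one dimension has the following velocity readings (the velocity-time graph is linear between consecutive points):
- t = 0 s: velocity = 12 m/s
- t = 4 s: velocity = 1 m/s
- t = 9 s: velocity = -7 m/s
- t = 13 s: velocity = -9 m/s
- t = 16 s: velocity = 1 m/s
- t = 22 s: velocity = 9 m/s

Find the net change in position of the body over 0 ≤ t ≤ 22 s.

-3 m

Displacement is the signed area under the v-t curve.
0–4 s: ½(12 + 1)(4) = 26 m
4–9 s: ½(1 + -7)(5) = -15 m
9–13 s: ½(-7 + -9)(4) = -32 m
13–16 s: ½(-9 + 1)(3) = -12 m
16–22 s: ½(1 + 9)(6) = 30 m
Net displacement = -3 m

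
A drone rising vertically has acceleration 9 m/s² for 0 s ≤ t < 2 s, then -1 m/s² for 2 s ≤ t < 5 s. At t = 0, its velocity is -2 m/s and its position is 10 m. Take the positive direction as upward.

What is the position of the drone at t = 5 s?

67.5 m

On each constant-a segment, Δv = aΔt and Δx = v₀Δt + ½aΔt²; chain segment to segment.
0–2 s: v starts -2 m/s; Δx = -2·2 + ½·9·2² = 14 m; v ends 16 m/s.
2–5 s: v starts 16 m/s; Δx = 16·3 + ½·-1·3² = 43.5 m; v ends 13 m/s.
x(5) = 10 + Σ Δx = 67.5 m.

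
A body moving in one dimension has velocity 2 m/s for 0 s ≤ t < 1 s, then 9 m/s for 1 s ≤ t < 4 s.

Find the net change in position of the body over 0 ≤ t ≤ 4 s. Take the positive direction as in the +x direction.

Displacement is the signed area under the v-t curve.
0–1 s: 2 × 1 = 2 m
1–4 s: 9 × 3 = 27 m
Net displacement = 29 m

29 m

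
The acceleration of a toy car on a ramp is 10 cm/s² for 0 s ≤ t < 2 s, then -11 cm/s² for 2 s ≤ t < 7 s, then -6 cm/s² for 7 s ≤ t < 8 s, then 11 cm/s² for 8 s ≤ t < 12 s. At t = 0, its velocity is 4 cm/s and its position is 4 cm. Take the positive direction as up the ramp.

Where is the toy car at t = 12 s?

On each constant-a segment, Δv = aΔt and Δx = v₀Δt + ½aΔt²; chain segment to segment.
0–2 s: v starts 4 cm/s; Δx = 4·2 + ½·10·2² = 28 cm; v ends 24 cm/s.
2–7 s: v starts 24 cm/s; Δx = 24·5 + ½·-11·5² = -17.5 cm; v ends -31 cm/s.
7–8 s: v starts -31 cm/s; Δx = -31·1 + ½·-6·1² = -34 cm; v ends -37 cm/s.
8–12 s: v starts -37 cm/s; Δx = -37·4 + ½·11·4² = -60 cm; v ends 7 cm/s.
x(12) = 4 + Σ Δx = -79.5 cm.

-79.5 cm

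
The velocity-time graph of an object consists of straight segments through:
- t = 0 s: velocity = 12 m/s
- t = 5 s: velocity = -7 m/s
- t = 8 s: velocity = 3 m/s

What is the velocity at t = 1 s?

On 0–5 s the graph is linear from 12 to -7 m/s: v(1) = 12 + (-7 − 12)·(1 − 0)/(5 − 0) = 8.2 m/s.

8.2 m/s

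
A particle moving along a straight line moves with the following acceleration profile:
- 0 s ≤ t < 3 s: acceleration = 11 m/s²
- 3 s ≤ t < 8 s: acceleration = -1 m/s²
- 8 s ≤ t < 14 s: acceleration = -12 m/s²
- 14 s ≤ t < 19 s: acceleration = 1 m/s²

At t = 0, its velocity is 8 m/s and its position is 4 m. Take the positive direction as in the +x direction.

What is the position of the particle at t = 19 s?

102.5 m

On each constant-a segment, Δv = aΔt and Δx = v₀Δt + ½aΔt²; chain segment to segment.
0–3 s: v starts 8 m/s; Δx = 8·3 + ½·11·3² = 73.5 m; v ends 41 m/s.
3–8 s: v starts 41 m/s; Δx = 41·5 + ½·-1·5² = 192.5 m; v ends 36 m/s.
8–14 s: v starts 36 m/s; Δx = 36·6 + ½·-12·6² = 0 m; v ends -36 m/s.
14–19 s: v starts -36 m/s; Δx = -36·5 + ½·1·5² = -167.5 m; v ends -31 m/s.
x(19) = 4 + Σ Δx = 102.5 m.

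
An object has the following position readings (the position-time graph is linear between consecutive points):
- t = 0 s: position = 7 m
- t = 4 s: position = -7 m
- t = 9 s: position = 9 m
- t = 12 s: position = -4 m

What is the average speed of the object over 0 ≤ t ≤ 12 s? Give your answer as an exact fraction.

Average speed = (total path length)/(elapsed time); on a piecewise-linear x-t graph the path length is Σ|Δx|.
0–4 s: |Δx| = |-7 − 7| = 14 m
4–9 s: |Δx| = |9 − -7| = 16 m
9–12 s: |Δx| = |-4 − 9| = 13 m
Total path = 43 m; average speed = 43/12 = 43/12 m/s.

43/12 m/s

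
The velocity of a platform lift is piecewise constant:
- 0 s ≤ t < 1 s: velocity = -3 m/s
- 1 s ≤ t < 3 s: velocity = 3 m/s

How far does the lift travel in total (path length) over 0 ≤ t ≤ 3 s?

Distance (not displacement) is the total path length: add the absolute areas under v-t.
0–1 s: |-3| × 1 = 3 m
1–3 s: |3| × 2 = 6 m
Total distance = 9 m

9 m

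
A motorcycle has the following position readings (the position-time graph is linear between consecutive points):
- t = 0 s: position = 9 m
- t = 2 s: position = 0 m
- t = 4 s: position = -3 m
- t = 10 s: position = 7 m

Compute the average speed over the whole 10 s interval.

Average speed = (total path length)/(elapsed time); on a piecewise-linear x-t graph the path length is Σ|Δx|.
0–2 s: |Δx| = |0 − 9| = 9 m
2–4 s: |Δx| = |-3 − 0| = 3 m
4–10 s: |Δx| = |7 − -3| = 10 m
Total path = 22 m; average speed = 22/10 = 2.2 m/s.

2.2 m/s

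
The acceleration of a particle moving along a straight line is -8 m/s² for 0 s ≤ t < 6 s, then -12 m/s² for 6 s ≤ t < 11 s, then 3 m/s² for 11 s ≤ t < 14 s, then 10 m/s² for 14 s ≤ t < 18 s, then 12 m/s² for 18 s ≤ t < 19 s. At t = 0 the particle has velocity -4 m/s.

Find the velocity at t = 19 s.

Δv equals the area under the a-t graph; then v = v₀ + Δv.
0–6 s: -8 × 6 = -48 m/s
6–11 s: -12 × 5 = -60 m/s
11–14 s: 3 × 3 = 9 m/s
14–18 s: 10 × 4 = 40 m/s
18–19 s: 12 × 1 = 12 m/s
Δv = -47 m/s, so v(19) = -4 + (-47) = -51 m/s.

-51 m/s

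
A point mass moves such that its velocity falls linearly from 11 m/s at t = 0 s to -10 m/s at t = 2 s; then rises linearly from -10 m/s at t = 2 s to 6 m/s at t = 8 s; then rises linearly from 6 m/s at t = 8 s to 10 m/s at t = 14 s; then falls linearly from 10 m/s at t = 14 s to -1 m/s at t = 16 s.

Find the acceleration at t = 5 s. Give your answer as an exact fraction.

8/3 m/s²

Acceleration is the slope of the v-t graph on 2–8 s: (6 − -10)/(8 − 2) = 8/3 m/s².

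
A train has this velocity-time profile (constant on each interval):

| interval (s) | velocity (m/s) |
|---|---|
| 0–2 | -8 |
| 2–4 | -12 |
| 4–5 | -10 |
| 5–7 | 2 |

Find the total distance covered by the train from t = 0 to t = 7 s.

54 m

Distance (not displacement) is the total path length: add the absolute areas under v-t.
0–2 s: |-8| × 2 = 16 m
2–4 s: |-12| × 2 = 24 m
4–5 s: |-10| × 1 = 10 m
5–7 s: |2| × 2 = 4 m
Total distance = 54 m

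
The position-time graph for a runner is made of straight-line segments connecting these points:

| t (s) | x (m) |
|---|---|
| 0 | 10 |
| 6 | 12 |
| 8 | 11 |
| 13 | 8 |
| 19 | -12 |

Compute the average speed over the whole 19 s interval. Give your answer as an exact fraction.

26/19 m/s

Average speed = (total path length)/(elapsed time); on a piecewise-linear x-t graph the path length is Σ|Δx|.
0–6 s: |Δx| = |12 − 10| = 2 m
6–8 s: |Δx| = |11 − 12| = 1 m
8–13 s: |Δx| = |8 − 11| = 3 m
13–19 s: |Δx| = |-12 − 8| = 20 m
Total path = 26 m; average speed = 26/19 = 26/19 m/s.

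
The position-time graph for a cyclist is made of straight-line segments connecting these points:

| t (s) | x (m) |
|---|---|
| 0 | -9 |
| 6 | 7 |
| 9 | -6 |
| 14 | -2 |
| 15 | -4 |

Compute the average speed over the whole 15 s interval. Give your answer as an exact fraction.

Average speed = (total path length)/(elapsed time); on a piecewise-linear x-t graph the path length is Σ|Δx|.
0–6 s: |Δx| = |7 − -9| = 16 m
6–9 s: |Δx| = |-6 − 7| = 13 m
9–14 s: |Δx| = |-2 − -6| = 4 m
14–15 s: |Δx| = |-4 − -2| = 2 m
Total path = 35 m; average speed = 35/15 = 7/3 m/s.

7/3 m/s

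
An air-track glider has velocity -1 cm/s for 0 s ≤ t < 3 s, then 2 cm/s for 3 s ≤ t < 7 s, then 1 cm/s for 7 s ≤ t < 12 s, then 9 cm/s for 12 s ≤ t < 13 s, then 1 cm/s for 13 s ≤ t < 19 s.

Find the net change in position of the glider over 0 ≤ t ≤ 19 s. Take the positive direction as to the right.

Net displacement equals the area under the velocity-time graph (areas below the axis count negative).
0–3 s: -1 × 3 = -3 cm
3–7 s: 2 × 4 = 8 cm
7–12 s: 1 × 5 = 5 cm
12–13 s: 9 × 1 = 9 cm
13–19 s: 1 × 6 = 6 cm
Net displacement = 25 cm

25 cm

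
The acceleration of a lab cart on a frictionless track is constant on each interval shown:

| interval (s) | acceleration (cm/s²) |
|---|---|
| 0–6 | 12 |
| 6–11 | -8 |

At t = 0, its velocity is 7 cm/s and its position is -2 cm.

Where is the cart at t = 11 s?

551 cm

On each constant-a segment, Δv = aΔt and Δx = v₀Δt + ½aΔt²; chain segment to segment.
0–6 s: v starts 7 cm/s; Δx = 7·6 + ½·12·6² = 258 cm; v ends 79 cm/s.
6–11 s: v starts 79 cm/s; Δx = 79·5 + ½·-8·5² = 295 cm; v ends 39 cm/s.
x(11) = -2 + Σ Δx = 551 cm.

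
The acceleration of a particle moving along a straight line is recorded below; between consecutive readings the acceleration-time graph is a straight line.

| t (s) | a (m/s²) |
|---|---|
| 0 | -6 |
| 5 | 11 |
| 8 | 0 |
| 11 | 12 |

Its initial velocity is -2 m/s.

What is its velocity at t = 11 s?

Δv equals the area under the a-t graph; then v = v₀ + Δv.
0–5 s: ½(-6 + 11)(5) = 12.5 m/s
5–8 s: ½(11 + 0)(3) = 16.5 m/s
8–11 s: ½(0 + 12)(3) = 18 m/s
Δv = 47 m/s, so v(11) = -2 + (47) = 45 m/s.

45 m/s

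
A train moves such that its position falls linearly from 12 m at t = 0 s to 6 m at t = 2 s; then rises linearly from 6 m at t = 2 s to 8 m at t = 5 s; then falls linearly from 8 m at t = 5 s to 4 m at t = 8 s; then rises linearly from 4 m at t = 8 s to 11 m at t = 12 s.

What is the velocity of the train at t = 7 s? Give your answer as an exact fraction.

Velocity is the slope of the x-t graph on 5–8 s: (4 − 8)/(8 − 5) = -4/3 m/s.

-4/3 m/s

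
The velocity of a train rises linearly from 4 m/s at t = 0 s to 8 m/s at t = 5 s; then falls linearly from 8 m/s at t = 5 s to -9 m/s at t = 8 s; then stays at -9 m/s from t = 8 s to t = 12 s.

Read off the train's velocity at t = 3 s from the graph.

6.4 m/s

On 0–5 s the graph is linear from 4 to 8 m/s: v(3) = 4 + (8 − 4)·(3 − 0)/(5 − 0) = 6.4 m/s.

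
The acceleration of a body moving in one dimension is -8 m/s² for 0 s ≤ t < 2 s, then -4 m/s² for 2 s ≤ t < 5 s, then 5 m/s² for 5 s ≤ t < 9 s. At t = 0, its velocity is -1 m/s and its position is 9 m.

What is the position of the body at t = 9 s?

-154 m

On each constant-a segment, Δv = aΔt and Δx = v₀Δt + ½aΔt²; chain segment to segment.
0–2 s: v starts -1 m/s; Δx = -1·2 + ½·-8·2² = -18 m; v ends -17 m/s.
2–5 s: v starts -17 m/s; Δx = -17·3 + ½·-4·3² = -69 m; v ends -29 m/s.
5–9 s: v starts -29 m/s; Δx = -29·4 + ½·5·4² = -76 m; v ends -9 m/s.
x(9) = 9 + Σ Δx = -154 m.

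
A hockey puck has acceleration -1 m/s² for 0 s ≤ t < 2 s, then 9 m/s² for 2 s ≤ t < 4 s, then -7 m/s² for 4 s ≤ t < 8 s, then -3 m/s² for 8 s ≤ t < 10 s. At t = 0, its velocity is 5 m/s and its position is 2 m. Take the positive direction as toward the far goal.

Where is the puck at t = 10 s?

42 m

On each constant-a segment, Δv = aΔt and Δx = v₀Δt + ½aΔt²; chain segment to segment.
0–2 s: v starts 5 m/s; Δx = 5·2 + ½·-1·2² = 8 m; v ends 3 m/s.
2–4 s: v starts 3 m/s; Δx = 3·2 + ½·9·2² = 24 m; v ends 21 m/s.
4–8 s: v starts 21 m/s; Δx = 21·4 + ½·-7·4² = 28 m; v ends -7 m/s.
8–10 s: v starts -7 m/s; Δx = -7·2 + ½·-3·2² = -20 m; v ends -13 m/s.
x(10) = 2 + Σ Δx = 42 m.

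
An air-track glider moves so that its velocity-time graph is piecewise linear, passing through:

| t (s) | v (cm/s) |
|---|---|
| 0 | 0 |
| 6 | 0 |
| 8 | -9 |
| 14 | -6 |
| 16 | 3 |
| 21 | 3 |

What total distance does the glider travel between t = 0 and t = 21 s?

Distance (not displacement) is the total path length: add the absolute areas under v-t.
0–6 s: |0| × 6 = 0 cm
6–8 s: |½(0 + -9)(2)| = 9 cm
8–14 s: |½(-9 + -6)(6)| = 45 cm
14–16 s: v = 0 at t = 46/3 s; triangle areas 4 + 1 = 5 cm
16–21 s: |3| × 5 = 15 cm
Total distance = 74 cm

74 cm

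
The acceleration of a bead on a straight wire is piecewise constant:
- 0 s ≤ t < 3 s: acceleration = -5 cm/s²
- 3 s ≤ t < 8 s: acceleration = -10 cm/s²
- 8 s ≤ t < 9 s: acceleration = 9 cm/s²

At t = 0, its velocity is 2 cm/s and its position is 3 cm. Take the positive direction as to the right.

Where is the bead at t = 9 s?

-262 cm

On each constant-a segment, Δv = aΔt and Δx = v₀Δt + ½aΔt²; chain segment to segment.
0–3 s: v starts 2 cm/s; Δx = 2·3 + ½·-5·3² = -16.5 cm; v ends -13 cm/s.
3–8 s: v starts -13 cm/s; Δx = -13·5 + ½·-10·5² = -190 cm; v ends -63 cm/s.
8–9 s: v starts -63 cm/s; Δx = -63·1 + ½·9·1² = -58.5 cm; v ends -54 cm/s.
x(9) = 3 + Σ Δx = -262 cm.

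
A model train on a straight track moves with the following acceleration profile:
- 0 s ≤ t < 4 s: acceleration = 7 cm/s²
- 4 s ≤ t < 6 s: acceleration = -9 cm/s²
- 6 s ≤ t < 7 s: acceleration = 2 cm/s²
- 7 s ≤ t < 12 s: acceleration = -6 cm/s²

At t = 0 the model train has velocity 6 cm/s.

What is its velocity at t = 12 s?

Δv equals the area under the a-t graph; then v = v₀ + Δv.
0–4 s: 7 × 4 = 28 cm/s
4–6 s: -9 × 2 = -18 cm/s
6–7 s: 2 × 1 = 2 cm/s
7–12 s: -6 × 5 = -30 cm/s
Δv = -18 cm/s, so v(12) = 6 + (-18) = -12 cm/s.

-12 cm/s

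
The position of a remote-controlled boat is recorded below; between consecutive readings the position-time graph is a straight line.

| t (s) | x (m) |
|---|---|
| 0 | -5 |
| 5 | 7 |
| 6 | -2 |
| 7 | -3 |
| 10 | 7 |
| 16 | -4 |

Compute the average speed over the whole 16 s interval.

2.6875 m/s

Average speed = (total path length)/(elapsed time); on a piecewise-linear x-t graph the path length is Σ|Δx|.
0–5 s: |Δx| = |7 − -5| = 12 m
5–6 s: |Δx| = |-2 − 7| = 9 m
6–7 s: |Δx| = |-3 − -2| = 1 m
7–10 s: |Δx| = |7 − -3| = 10 m
10–16 s: |Δx| = |-4 − 7| = 11 m
Total path = 43 m; average speed = 43/16 = 2.6875 m/s.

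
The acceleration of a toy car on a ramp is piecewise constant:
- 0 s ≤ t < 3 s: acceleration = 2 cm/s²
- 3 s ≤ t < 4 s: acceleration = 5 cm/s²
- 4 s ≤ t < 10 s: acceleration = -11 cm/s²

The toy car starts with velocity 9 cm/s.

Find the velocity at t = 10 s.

-46 cm/s

Δv equals the area under the a-t graph; then v = v₀ + Δv.
0–3 s: 2 × 3 = 6 cm/s
3–4 s: 5 × 1 = 5 cm/s
4–10 s: -11 × 6 = -66 cm/s
Δv = -55 cm/s, so v(10) = 9 + (-55) = -46 cm/s.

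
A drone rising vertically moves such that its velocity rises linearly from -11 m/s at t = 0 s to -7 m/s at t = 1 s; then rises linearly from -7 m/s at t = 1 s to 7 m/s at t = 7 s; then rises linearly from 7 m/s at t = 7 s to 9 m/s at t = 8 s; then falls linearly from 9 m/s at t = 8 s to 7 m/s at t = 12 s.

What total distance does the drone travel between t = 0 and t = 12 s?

Distance (not displacement) is the total path length: add the absolute areas under v-t.
0–1 s: |½(-11 + -7)(1)| = 9 m
1–7 s: v = 0 at t = 4 s; triangle areas 10.5 + 10.5 = 21 m
7–8 s: |½(7 + 9)(1)| = 8 m
8–12 s: |½(9 + 7)(4)| = 32 m
Total distance = 70 m

70 m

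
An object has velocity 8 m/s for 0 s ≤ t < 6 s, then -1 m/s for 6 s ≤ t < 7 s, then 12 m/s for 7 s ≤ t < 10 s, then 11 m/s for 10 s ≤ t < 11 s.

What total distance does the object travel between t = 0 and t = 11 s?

96 m

Distance (not displacement) is the total path length: add the absolute areas under v-t.
0–6 s: |8| × 6 = 48 m
6–7 s: |-1| × 1 = 1 m
7–10 s: |12| × 3 = 36 m
10–11 s: |11| × 1 = 11 m
Total distance = 96 m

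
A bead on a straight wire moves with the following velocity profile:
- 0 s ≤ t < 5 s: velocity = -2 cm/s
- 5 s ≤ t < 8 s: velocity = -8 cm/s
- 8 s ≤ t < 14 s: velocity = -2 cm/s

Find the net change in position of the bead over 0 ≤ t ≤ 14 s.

Displacement is the signed area under the v-t curve.
0–5 s: -2 × 5 = -10 cm
5–8 s: -8 × 3 = -24 cm
8–14 s: -2 × 6 = -12 cm
Net displacement = -46 cm

-46 cm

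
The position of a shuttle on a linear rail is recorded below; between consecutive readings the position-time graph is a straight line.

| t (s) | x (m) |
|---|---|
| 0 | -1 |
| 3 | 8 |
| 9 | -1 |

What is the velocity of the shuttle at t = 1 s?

3 m/s

Velocity is the slope of the x-t graph on 0–3 s: (8 − -1)/(3 − 0) = 3 m/s.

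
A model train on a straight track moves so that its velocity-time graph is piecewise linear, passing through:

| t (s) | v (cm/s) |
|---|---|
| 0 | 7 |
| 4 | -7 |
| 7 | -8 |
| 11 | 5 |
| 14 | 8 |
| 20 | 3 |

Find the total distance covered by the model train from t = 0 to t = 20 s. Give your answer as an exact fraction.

1335/13 cm

Total distance travelled is ∫|v| dt — sum the magnitudes of each area piece.
0–4 s: v = 0 at t = 2 s; triangle areas 7 + 7 = 14 cm
4–7 s: |½(-7 + -8)(3)| = 22.5 cm
7–11 s: v = 0 at t = 123/13 s; triangle areas 128/13 + 50/13 = 178/13 cm
11–14 s: |½(5 + 8)(3)| = 19.5 cm
14–20 s: |½(8 + 3)(6)| = 33 cm
Total distance = 1335/13 cm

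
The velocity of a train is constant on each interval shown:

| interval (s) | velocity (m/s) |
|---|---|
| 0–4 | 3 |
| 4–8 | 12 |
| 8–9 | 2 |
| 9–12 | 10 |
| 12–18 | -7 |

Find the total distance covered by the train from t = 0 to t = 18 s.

Distance (not displacement) is the total path length: add the absolute areas under v-t.
0–4 s: |3| × 4 = 12 m
4–8 s: |12| × 4 = 48 m
8–9 s: |2| × 1 = 2 m
9–12 s: |10| × 3 = 30 m
12–18 s: |-7| × 6 = 42 m
Total distance = 134 m

134 m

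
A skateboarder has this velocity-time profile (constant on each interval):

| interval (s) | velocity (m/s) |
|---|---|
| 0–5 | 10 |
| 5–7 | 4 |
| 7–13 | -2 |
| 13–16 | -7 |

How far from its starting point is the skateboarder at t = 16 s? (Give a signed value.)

25 m

Displacement is the signed area under the v-t curve.
0–5 s: 10 × 5 = 50 m
5–7 s: 4 × 2 = 8 m
7–13 s: -2 × 6 = -12 m
13–16 s: -7 × 3 = -21 m
Net displacement = 25 m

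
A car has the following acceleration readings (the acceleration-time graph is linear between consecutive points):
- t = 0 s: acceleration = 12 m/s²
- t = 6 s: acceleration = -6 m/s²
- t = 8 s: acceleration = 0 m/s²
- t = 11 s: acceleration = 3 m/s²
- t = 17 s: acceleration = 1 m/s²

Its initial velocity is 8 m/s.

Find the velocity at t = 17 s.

Δv equals the area under the a-t graph; then v = v₀ + Δv.
0–6 s: ½(12 + -6)(6) = 18 m/s
6–8 s: ½(-6 + 0)(2) = -6 m/s
8–11 s: ½(0 + 3)(3) = 4.5 m/s
11–17 s: ½(3 + 1)(6) = 12 m/s
Δv = 28.5 m/s, so v(17) = 8 + (28.5) = 36.5 m/s.

36.5 m/s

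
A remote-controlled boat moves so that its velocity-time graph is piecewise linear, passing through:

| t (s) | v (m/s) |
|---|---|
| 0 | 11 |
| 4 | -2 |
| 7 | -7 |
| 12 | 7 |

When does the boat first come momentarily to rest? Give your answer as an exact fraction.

t = 44/13 s

v changes sign on 0–4 s (from 11 to -2); the graph is linear there, so v = 0 at t = 0 + (-11)·(4 − 0)/(-2 − 11) = 44/13 s.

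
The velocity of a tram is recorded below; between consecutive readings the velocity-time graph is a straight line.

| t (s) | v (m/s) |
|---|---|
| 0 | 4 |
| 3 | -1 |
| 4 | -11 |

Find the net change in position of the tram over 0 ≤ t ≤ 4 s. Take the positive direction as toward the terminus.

-1.5 m

Net displacement equals the area under the velocity-time graph (areas below the axis count negative).
0–3 s: ½(4 + -1)(3) = 4.5 m
3–4 s: ½(-1 + -11)(1) = -6 m
Net displacement = -1.5 m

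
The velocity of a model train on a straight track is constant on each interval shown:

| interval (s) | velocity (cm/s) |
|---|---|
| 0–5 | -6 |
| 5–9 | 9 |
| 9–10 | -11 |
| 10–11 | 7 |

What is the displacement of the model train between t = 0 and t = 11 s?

2 cm

Displacement is the signed area under the v-t curve.
0–5 s: -6 × 5 = -30 cm
5–9 s: 9 × 4 = 36 cm
9–10 s: -11 × 1 = -11 cm
10–11 s: 7 × 1 = 7 cm
Net displacement = 2 cm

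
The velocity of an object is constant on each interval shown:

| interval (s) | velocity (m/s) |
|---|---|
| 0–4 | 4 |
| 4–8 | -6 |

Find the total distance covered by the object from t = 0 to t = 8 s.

40 m

Distance (not displacement) is the total path length: add the absolute areas under v-t.
0–4 s: |4| × 4 = 16 m
4–8 s: |-6| × 4 = 24 m
Total distance = 40 m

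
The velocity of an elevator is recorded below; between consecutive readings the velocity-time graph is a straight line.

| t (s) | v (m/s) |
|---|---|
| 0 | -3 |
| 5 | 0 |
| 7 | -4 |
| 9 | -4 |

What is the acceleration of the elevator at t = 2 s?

Acceleration is the slope of the v-t graph on 0–5 s: (0 − -3)/(5 − 0) = 0.6 m/s².

0.6 m/s²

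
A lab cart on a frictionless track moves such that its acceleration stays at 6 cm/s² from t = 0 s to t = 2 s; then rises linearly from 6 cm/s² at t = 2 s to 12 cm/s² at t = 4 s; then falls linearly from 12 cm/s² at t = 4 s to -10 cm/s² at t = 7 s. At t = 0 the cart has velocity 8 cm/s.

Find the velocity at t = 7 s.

Δv equals the area under the a-t graph; then v = v₀ + Δv.
0–2 s: 6 × 2 = 12 cm/s
2–4 s: ½(6 + 12)(2) = 18 cm/s
4–7 s: ½(12 + -10)(3) = 3 cm/s
Δv = 33 cm/s, so v(7) = 8 + (33) = 41 cm/s.

41 cm/s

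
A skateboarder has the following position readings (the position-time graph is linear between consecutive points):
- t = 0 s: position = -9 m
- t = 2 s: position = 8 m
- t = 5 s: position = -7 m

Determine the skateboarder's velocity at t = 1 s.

8.5 m/s

Velocity is the slope of the x-t graph on 0–2 s: (8 − -9)/(2 − 0) = 8.5 m/s.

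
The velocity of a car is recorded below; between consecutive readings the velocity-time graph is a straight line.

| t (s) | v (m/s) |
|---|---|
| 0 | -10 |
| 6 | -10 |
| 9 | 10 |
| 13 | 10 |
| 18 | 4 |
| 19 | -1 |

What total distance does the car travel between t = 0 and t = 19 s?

151.7 m

Distance (not displacement) is the total path length: add the absolute areas under v-t.
0–6 s: |-10| × 6 = 60 m
6–9 s: v = 0 at t = 7.5 s; triangle areas 7.5 + 7.5 = 15 m
9–13 s: |10| × 4 = 40 m
13–18 s: |½(10 + 4)(5)| = 35 m
18–19 s: v = 0 at t = 18.8 s; triangle areas 1.6 + 0.1 = 1.7 m
Total distance = 151.7 m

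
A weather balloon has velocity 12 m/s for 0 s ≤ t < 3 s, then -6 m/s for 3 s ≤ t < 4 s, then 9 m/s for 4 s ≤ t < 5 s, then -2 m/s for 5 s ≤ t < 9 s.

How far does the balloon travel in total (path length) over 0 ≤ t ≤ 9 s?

59 m

Distance (not displacement) is the total path length: add the absolute areas under v-t.
0–3 s: |12| × 3 = 36 m
3–4 s: |-6| × 1 = 6 m
4–5 s: |9| × 1 = 9 m
5–9 s: |-2| × 4 = 8 m
Total distance = 59 m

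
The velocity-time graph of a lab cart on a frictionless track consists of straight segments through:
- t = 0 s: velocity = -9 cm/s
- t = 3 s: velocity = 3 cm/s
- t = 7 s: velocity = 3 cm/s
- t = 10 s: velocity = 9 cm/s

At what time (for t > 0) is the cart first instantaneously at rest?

v changes sign on 0–3 s (from -9 to 3); the graph is linear there, so v = 0 at t = 0 + (9)·(3 − 0)/(3 − -9) = 2.25 s.

t = 2.25 s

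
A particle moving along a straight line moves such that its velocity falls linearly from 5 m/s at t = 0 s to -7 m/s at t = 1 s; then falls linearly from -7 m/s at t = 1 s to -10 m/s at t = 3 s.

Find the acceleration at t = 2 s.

Acceleration is the slope of the v-t graph on 1–3 s: (-10 − -7)/(3 − 1) = -1.5 m/s².

-1.5 m/s²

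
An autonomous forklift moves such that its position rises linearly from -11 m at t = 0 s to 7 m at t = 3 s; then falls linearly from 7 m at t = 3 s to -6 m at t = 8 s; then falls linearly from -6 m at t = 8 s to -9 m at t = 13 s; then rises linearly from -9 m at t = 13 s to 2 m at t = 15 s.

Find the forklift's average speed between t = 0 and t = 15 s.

3 m/s

Average speed = (total path length)/(elapsed time); on a piecewise-linear x-t graph the path length is Σ|Δx|.
0–3 s: |Δx| = |7 − -11| = 18 m
3–8 s: |Δx| = |-6 − 7| = 13 m
8–13 s: |Δx| = |-9 − -6| = 3 m
13–15 s: |Δx| = |2 − -9| = 11 m
Total path = 45 m; average speed = 45/15 = 3 m/s.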